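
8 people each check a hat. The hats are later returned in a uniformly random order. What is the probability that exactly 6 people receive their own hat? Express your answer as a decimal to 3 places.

Choose which 6 of the 8 are fixed: C(8,6) = 28 ways.
The remaining 2 must have no fixed point: D(2) = 1.
P = 28·1/40320 = 1/1440 ≈ 0.001.

0.001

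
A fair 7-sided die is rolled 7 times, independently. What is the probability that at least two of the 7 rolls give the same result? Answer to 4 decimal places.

0.9939

P(all 7 different) = 7/7 · 6/7 · ··· · 1/7 ≈ 0.0061.
P(at least two equal) = 1 − 0.0061 = 0.9939.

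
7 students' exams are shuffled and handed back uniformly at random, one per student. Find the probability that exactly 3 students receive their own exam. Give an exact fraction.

1/16

Choose which 3 of the 7 are fixed: C(7,3) = 35 ways.
The remaining 4 must have no fixed point: D(4) = 9.
P = 35·9/5040 = 1/16.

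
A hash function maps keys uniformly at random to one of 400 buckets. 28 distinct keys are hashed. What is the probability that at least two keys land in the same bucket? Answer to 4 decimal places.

0.6199

It's easier to compute the probability that all 28 are distinct.
P(all distinct) = 400/400 · 399/400 · ··· · 373/400 ≈ 0.3801.
So the probability of at least one match is 1 − 0.3801 = 0.6199.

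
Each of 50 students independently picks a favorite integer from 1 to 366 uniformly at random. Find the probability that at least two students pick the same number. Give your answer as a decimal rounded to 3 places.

It's easier to compute the probability that all 50 are distinct.
P(all distinct) = 366/366 · 365/366 · ··· · 317/366 ≈ 0.030.
So the probability of at least one match is 1 − 0.030 = 0.970.

0.970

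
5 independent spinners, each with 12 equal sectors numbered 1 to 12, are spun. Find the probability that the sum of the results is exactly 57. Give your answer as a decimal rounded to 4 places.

There are 12^5 = 248832 equally likely outcomes.
The number of ordered 5-tuples from {1,…,12} summing to 57 is 35.
P(sum = 57) = 35/248832 ≈ 0.0001.

0.0001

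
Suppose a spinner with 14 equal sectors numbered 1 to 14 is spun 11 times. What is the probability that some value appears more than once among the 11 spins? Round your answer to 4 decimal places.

P(all 11 different) = 14/14 · 13/14 · ··· · 4/14 ≈ 0.0036.
P(at least two equal) = 1 − 0.0036 = 0.9964.

0.9964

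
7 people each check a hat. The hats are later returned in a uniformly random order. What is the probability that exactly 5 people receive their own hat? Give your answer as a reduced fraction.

1/240

Choose which 5 of the 7 are fixed: C(7,5) = 21 ways.
The remaining 2 must have no fixed point: D(2) = 1.
P = 21·1/5040 = 1/240.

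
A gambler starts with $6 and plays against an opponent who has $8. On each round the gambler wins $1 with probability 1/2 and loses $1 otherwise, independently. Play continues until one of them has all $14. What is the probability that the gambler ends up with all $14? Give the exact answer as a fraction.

With a fair step, P(i) = ½P(i−1) + ½P(i+1) with P(0)=0, P(14)=1 has the linear solution P(i) = i/14.
P(6) = 6/14 = 3/7.

3/7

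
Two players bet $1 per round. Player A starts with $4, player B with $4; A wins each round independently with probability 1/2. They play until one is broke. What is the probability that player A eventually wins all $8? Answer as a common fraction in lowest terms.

1/2

With a fair step, P(i) = ½P(i−1) + ½P(i+1) with P(0)=0, P(8)=1 has the linear solution P(i) = i/8.
P(4) = 4/8 = 1/2.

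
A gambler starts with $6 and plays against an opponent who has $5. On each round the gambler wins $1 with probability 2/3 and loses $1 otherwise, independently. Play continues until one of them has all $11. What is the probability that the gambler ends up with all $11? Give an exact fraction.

Let r = q/p = (1/3)/(2/3) = 1/2. The recurrence P(i) = p·P(i+1) + q·P(i−1) with P(0)=0, P(11)=1 gives P(i) = (1 − r^i)/(1 − r^11).
P(6) = (1 − (1/2)^6) / (1 − (1/2)^11) = 2016/2047.

2016/2047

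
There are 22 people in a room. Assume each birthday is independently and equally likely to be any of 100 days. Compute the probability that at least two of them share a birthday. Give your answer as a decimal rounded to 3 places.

It's easier to compute the probability that all 22 are distinct.
P(all distinct) = 100/100 · 99/100 · ··· · 79/100 ≈ 0.082.
So the probability of at least one match is 1 − 0.082 = 0.918.

0.918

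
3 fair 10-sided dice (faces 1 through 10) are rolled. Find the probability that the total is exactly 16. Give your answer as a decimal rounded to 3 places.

There are 10^3 = 1000 equally likely outcomes.
The number of ordered 3-tuples from {1,…,10} summing to 16 is 75.
P(sum = 16) = 75/1000 = 3/40 ≈ 0.075.

0.075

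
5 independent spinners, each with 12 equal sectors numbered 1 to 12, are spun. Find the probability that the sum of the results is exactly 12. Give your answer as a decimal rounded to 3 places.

0.001

There are 12^5 = 248832 equally likely outcomes.
The number of ordered 5-tuples from {1,…,12} summing to 12 is 330.
P(sum = 12) = 330/248832 = 55/41472 ≈ 0.001.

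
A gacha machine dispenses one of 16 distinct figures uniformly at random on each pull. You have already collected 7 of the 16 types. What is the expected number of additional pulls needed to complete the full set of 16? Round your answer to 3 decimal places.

45.263

Starting from 7 distinct types, each trial gives a new one with probability (16−i)/16 when i types are held, so the wait for the next new type is 16/(16−i).
E = 16/9 + 16/8 + 16/7 + 16/6 + 16/5 + 16/4 + 16/3 + 16/2 + 16/1 = 14258/315 ≈ 45.263.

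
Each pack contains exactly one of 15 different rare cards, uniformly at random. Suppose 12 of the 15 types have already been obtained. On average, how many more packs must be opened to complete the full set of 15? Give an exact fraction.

Starting from 12 distinct types, each trial gives a new one with probability (15−i)/15 when i types are held, so the wait for the next new type is 15/(15−i).
E = 15/3 + 15/2 + 15/1 = 55/2.

55/2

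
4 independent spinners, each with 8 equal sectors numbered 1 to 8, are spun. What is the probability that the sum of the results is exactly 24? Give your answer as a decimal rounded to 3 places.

0.039

There are 8^4 = 4096 equally likely outcomes.
The number of ordered 4-tuples from {1,…,8} summing to 24 is 161.
P(sum = 24) = 161/4096 ≈ 0.039.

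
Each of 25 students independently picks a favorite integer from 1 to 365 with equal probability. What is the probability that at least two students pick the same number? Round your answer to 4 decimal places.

It's easier to compute the probability that all 25 are distinct.
P(all distinct) = 365/365 · 364/365 · ··· · 341/365 ≈ 0.4313.
So the probability of at least one match is 1 − 0.4313 = 0.5687.

0.5687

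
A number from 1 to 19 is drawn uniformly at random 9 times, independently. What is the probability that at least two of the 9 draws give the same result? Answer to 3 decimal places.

P(all 9 different) = 19/19 · 18/19 · ··· · 11/19 ≈ 0.104.
P(at least two equal) = 1 − 0.104 = 0.896.

0.896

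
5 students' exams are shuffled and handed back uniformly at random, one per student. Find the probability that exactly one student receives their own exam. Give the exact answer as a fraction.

Choose which one is fixed: C(5,1) = 5 ways.
The remaining 4 must have no fixed point: D(4) = 9.
P = 5·9/120 = 3/8.

3/8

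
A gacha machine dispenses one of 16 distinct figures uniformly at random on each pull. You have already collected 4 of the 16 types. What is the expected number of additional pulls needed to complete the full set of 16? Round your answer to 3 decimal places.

Starting from 4 distinct types, each trial gives a new one with probability (16−i)/16 when i types are held, so the wait for the next new type is 16/(16−i).
E = 16/12 + 16/11 + 16/10 + 16/9 + 16/8 + 16/7 + 16/6 + 16/5 + 16/4 + 16/3 + 16/2 + 16/1 = 172042/3465 ≈ 49.651.

49.651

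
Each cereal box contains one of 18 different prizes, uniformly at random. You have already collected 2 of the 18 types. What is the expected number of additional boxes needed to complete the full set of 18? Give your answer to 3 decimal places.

Starting from 2 distinct types, each trial gives a new one with probability (18−i)/18 when i types are held, so the wait for the next new type is 18/(18−i).
E = 18/16 + 18/15 + 18/14 + 18/13 + 18/12 + 18/11 + 18/10 + 18/9 + 18/8 + 18/7 + 18/6 + 18/5 + 18/4 + 18/3 + 18/2 + 18/1 = 2436559/40040 ≈ 60.853.

60.853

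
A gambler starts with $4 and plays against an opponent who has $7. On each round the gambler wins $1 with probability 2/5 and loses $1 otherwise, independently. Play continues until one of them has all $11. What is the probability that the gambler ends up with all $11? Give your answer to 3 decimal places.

0.048

Let r = q/p = (3/5)/(2/5) = 3/2. The recurrence P(i) = p·P(i+1) + q·P(i−1) with P(0)=0, P(11)=1 gives P(i) = (1 − r^i)/(1 − r^11).
P(4) = (1 − (3/2)^4) / (1 − (3/2)^11) = 8320/175099 ≈ 0.048.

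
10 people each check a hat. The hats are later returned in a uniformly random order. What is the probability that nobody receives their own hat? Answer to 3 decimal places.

0.368

This is the derangement probability: permutations of 10 with no fixed point.
D(10) = 10! · (1 − 1/1! + 1/2! − ··· + (−1)^10/10!) = 1334961.
P = 1334961/3628800 = 16481/44800 ≈ 0.368.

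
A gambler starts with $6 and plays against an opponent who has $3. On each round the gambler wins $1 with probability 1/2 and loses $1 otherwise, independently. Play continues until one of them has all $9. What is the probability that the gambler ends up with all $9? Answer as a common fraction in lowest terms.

With a fair step, P(i) = ½P(i−1) + ½P(i+1) with P(0)=0, P(9)=1 has the linear solution P(i) = i/9.
P(6) = 6/9 = 2/3.

2/3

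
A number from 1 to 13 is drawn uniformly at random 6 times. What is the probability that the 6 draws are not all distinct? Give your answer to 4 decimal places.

0.7440

P(all 6 different) = 13/13 · 12/13 · ··· · 8/13 ≈ 0.2560.
P(at least two equal) = 1 − 0.2560 = 0.7440.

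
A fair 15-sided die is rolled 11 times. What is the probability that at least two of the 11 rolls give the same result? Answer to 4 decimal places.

P(all 11 different) = 15/15 · 14/15 · ··· · 5/15 ≈ 0.0063.
P(at least two equal) = 1 − 0.0063 = 0.9937.

0.9937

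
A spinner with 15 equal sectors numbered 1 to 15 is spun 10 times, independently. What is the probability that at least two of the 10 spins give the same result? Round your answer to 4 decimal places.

0.9811

P(all 10 different) = 15/15 · 14/15 · ··· · 6/15 ≈ 0.0189.
P(at least two equal) = 1 − 0.0189 = 0.9811.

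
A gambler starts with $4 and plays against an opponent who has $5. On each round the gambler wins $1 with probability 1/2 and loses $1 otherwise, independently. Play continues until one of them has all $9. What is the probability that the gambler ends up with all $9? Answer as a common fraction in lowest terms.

With a fair step, P(i) = ½P(i−1) + ½P(i+1) with P(0)=0, P(9)=1 has the linear solution P(i) = i/9.
P(4) = 4/9.

4/9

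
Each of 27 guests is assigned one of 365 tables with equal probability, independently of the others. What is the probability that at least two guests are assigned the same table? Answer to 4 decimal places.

It's easier to compute the probability that all 27 are distinct.
P(all distinct) = 365/365 · 364/365 · ··· · 339/365 ≈ 0.3731.
So the probability of at least one match is 1 − 0.3731 = 0.6269.

0.6269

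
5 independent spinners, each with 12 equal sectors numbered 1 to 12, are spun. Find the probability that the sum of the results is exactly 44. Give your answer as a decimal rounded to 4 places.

0.0181

There are 12^5 = 248832 equally likely outcomes.
The number of ordered 5-tuples from {1,…,12} summing to 44 is 4495.
P(sum = 44) = 4495/248832 ≈ 0.0181.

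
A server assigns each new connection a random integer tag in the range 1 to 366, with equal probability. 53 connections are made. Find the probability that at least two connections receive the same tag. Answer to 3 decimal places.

It's easier to compute the probability that all 53 are distinct.
P(all distinct) = 366/366 · 365/366 · ··· · 314/366 ≈ 0.019.
So the probability of at least one match is 1 − 0.019 = 0.981.

0.981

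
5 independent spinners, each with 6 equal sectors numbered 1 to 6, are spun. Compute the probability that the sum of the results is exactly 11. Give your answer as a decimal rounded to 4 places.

There are 6^5 = 7776 equally likely outcomes.
The number of ordered 5-tuples from {1,…,6} summing to 11 is 205.
P(sum = 11) = 205/7776 ≈ 0.0264.

0.0264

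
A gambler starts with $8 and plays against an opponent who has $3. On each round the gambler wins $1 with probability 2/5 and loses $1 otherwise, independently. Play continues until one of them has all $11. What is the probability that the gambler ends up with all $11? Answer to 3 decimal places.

0.288

Let r = q/p = (3/5)/(2/5) = 3/2. The recurrence P(i) = p·P(i+1) + q·P(i−1) with P(0)=0, P(11)=1 gives P(i) = (1 − r^i)/(1 − r^11).
P(8) = (1 − (3/2)^8) / (1 − (3/2)^11) = 50440/175099 ≈ 0.288.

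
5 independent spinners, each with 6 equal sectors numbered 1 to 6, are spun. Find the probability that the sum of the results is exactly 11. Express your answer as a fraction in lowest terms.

There are 6^5 = 7776 equally likely outcomes.
The number of ordered 5-tuples from {1,…,6} summing to 11 is 205.
P(sum = 11) = 205/7776.

205/7776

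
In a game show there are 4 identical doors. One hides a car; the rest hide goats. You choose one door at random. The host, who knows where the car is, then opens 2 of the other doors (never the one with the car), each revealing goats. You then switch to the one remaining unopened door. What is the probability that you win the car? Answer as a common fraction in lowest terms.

3/4

Your original door holds the car with probability 1/4, so the other 3 collectively hold it with probability 3/4.
The host can always find 2 empty doors to open, so the reveals don't change that 3/4; it is now spread over the 1 remaining unopened door.
P(win by switching) = (3/4) · (1/1) = 3/4.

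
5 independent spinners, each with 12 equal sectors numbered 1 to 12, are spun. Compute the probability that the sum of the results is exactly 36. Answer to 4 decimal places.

0.0458

There are 12^5 = 248832 equally likely outcomes.
The number of ordered 5-tuples from {1,…,12} summing to 36 is 11385.
P(sum = 36) = 11385/248832 = 1265/27648 ≈ 0.0458.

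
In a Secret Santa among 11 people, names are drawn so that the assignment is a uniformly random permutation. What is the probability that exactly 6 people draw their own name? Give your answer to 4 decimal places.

Choose which 6 of the 11 are fixed: C(11,6) = 462 ways.
The remaining 5 must have no fixed point: D(5) = 44.
P = 462·44/39916800 = 11/21600 ≈ 0.0005.

0.0005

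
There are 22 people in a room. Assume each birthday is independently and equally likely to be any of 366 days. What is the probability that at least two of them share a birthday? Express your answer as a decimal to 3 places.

0.475

It's easier to compute the probability that all 22 are distinct.
P(all distinct) = 366/366 · 365/366 · ··· · 345/366 ≈ 0.525.
So the probability of at least one match is 1 − 0.525 = 0.475.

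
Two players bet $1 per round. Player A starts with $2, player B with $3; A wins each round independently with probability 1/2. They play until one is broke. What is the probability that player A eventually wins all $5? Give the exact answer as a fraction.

2/5

With a fair step, P(i) = ½P(i−1) + ½P(i+1) with P(0)=0, P(5)=1 has the linear solution P(i) = i/5.
P(2) = 2/5.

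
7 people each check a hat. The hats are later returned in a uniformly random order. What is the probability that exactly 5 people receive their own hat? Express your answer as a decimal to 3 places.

0.004

Choose which 5 of the 7 are fixed: C(7,5) = 21 ways.
The remaining 2 must have no fixed point: D(2) = 1.
P = 21·1/5040 = 1/240 ≈ 0.004.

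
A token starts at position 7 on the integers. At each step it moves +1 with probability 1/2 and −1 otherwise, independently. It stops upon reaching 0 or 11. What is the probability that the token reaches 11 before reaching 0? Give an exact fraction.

With a fair step, P(i) = ½P(i−1) + ½P(i+1) with P(0)=0, P(11)=1 has the linear solution P(i) = i/11.
P(7) = 7/11.

7/11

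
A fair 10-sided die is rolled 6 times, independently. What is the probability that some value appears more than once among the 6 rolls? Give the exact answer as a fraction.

1061/1250

P(all 6 different) = 10/10 · 9/10 · ··· · 5/10 = 189/1250.
P(at least two equal) = 1 − 189/1250 = 1061/1250.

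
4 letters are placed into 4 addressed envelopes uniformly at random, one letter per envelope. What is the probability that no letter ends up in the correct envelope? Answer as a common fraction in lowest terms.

This is the derangement probability: permutations of 4 with no fixed point.
D(4) = 4! · (1 − 1/1! + 1/2! − ··· + (−1)^4/4!) = 9.
P = 9/24 = 3/8.

3/8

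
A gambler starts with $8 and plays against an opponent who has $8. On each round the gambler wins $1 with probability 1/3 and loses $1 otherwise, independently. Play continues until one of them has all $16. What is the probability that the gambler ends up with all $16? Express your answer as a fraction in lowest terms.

Let r = q/p = (2/3)/(1/3) = 2. The recurrence P(i) = p·P(i+1) + q·P(i−1) with P(0)=0, P(16)=1 gives P(i) = (1 − r^i)/(1 − r^16).
P(8) = (1 − (2)^8) / (1 − (2)^16) = 1/257.

1/257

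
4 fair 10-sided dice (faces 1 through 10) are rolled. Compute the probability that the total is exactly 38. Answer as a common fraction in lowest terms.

1/1000

There are 10^4 = 10000 equally likely outcomes.
The number of ordered 4-tuples from {1,…,10} summing to 38 is 10.
P(sum = 38) = 10/10000 = 1/1000.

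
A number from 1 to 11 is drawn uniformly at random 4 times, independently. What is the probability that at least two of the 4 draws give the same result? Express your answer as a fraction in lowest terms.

P(all 4 different) = 11/11 · 10/11 · ··· · 8/11 = 720/1331.
P(at least two equal) = 1 − 720/1331 = 611/1331.

611/1331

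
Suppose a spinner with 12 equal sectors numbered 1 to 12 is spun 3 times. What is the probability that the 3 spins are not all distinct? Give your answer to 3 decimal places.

0.236

P(all 3 different) = 12/12 · 11/12 · ··· · 10/12 ≈ 0.764.
P(at least two equal) = 1 − 0.764 = 0.236.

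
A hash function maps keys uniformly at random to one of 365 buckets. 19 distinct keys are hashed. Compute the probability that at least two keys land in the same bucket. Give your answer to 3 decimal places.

0.379

It's easier to compute the probability that all 19 are distinct.
P(all distinct) = 365/365 · 364/365 · ··· · 347/365 ≈ 0.621.
So the probability of at least one match is 1 − 0.621 = 0.379.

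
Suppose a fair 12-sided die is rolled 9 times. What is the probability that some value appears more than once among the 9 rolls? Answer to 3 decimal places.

0.985

P(all 9 different) = 12/12 · 11/12 · ··· · 4/12 ≈ 0.015.
P(at least two equal) = 1 − 0.015 = 0.985.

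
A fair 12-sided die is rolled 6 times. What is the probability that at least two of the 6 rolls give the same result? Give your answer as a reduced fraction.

P(all 6 different) = 12/12 · 11/12 · ··· · 7/12 = 385/1728.
P(at least two equal) = 1 − 385/1728 = 1343/1728.

1343/1728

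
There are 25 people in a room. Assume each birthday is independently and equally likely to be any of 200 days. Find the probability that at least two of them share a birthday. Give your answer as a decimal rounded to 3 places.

It's easier to compute the probability that all 25 are distinct.
P(all distinct) = 200/200 · 199/200 · ··· · 176/200 ≈ 0.209.
So the probability of at least one match is 1 − 0.209 = 0.791.

0.791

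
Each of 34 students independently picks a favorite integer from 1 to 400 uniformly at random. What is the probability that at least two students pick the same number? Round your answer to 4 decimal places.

0.7639

It's easier to compute the probability that all 34 are distinct.
P(all distinct) = 400/400 · 399/400 · ··· · 367/400 ≈ 0.2361.
So the probability of at least one match is 1 − 0.2361 = 0.7639.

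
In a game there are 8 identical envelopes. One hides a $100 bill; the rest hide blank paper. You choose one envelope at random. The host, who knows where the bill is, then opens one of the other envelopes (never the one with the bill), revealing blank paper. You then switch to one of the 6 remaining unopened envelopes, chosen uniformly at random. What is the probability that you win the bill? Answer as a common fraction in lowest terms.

Your original envelope holds the bill with probability 1/8, so the other 7 collectively hold it with probability 7/8.
The host can always find an empty envelope to open, so this doesn't change that 7/8; it is now spread over the 6 remaining unopened envelopes.
P(win by switching) = (7/8) · (1/6) = 7/48.

7/48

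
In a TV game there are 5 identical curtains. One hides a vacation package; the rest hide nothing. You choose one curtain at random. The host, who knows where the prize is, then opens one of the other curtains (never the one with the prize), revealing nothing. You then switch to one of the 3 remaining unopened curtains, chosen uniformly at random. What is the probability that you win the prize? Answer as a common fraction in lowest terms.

Your original curtain holds the prize with probability 1/5, so the other 4 collectively hold it with probability 4/5.
The host can always find an empty curtain to open, so this doesn't change that 4/5; it is now spread over the 3 remaining unopened curtains.
P(win by switching) = (4/5) · (1/3) = 4/15.

4/15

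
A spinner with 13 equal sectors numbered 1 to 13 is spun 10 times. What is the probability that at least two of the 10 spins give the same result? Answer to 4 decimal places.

0.9925

P(all 10 different) = 13/13 · 12/13 · ··· · 4/13 ≈ 0.0075.
P(at least two equal) = 1 − 0.0075 = 0.9925.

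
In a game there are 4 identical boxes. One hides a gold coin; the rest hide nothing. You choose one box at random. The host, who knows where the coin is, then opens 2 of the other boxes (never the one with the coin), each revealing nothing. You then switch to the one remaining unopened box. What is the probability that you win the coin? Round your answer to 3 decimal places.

0.750

Your original box holds the coin with probability 1/4, so the other 3 collectively hold it with probability 3/4.
The host can always find 2 empty boxes to open, so the reveals don't change that 3/4; it is now spread over the 1 remaining unopened box.
P(win by switching) = (3/4) · (1/1) = 3/4 ≈ 0.750.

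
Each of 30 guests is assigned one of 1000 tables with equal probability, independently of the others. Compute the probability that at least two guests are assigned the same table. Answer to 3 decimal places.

0.356

It's easier to compute the probability that all 30 are distinct.
P(all distinct) = 1000/1000 · 999/1000 · ··· · 971/1000 ≈ 0.644.
So the probability of at least one match is 1 − 0.644 = 0.356.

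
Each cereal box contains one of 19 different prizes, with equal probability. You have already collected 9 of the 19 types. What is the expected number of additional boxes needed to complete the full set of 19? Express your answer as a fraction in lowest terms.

Starting from 9 distinct types, each trial gives a new one with probability (19−i)/19 when i types are held, so the wait for the next new type is 19/(19−i).
E = 19/10 + 19/9 + 19/8 + 19/7 + 19/6 + 19/5 + 19/4 + 19/3 + 19/2 + 19/1 = 140239/2520.

140239/2520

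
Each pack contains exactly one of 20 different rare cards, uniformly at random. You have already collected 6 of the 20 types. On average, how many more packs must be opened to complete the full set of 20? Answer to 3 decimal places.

Starting from 6 distinct types, each trial gives a new one with probability (20−i)/20 when i types are held, so the wait for the next new type is 20/(20−i).
E = 20/14 + 20/13 + 20/12 + 20/11 + 20/10 + 20/9 + 20/8 + 20/7 + 20/6 + 20/5 + 20/4 + 20/3 + 20/2 + 20/1 = 1171733/18018 ≈ 65.031.

65.031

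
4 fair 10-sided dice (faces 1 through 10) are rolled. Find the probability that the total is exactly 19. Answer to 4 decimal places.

0.0592

There are 10^4 = 10000 equally likely outcomes.
The number of ordered 4-tuples from {1,…,10} summing to 19 is 592.
P(sum = 19) = 592/10000 = 37/625 ≈ 0.0592.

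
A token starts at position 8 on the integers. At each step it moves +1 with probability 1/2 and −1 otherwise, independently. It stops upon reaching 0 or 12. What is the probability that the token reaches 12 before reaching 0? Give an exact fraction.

2/3

With a fair step, P(i) = ½P(i−1) + ½P(i+1) with P(0)=0, P(12)=1 has the linear solution P(i) = i/12.
P(8) = 8/12 = 2/3.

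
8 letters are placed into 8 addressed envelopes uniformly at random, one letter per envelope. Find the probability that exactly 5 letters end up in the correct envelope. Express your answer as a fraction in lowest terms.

Choose which 5 of the 8 are fixed: C(8,5) = 56 ways.
The remaining 3 must have no fixed point: D(3) = 2.
P = 56·2/40320 = 1/360.

1/360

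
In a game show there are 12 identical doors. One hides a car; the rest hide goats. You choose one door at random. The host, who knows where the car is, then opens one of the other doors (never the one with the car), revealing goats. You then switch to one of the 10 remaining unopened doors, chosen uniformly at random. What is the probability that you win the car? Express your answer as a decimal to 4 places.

0.0917

Your original door holds the car with probability 1/12, so the other 11 collectively hold it with probability 11/12.
The host can always find an empty door to open, so this doesn't change that 11/12; it is now spread over the 10 remaining unopened doors.
P(win by switching) = (11/12) · (1/10) = 11/120 ≈ 0.0917.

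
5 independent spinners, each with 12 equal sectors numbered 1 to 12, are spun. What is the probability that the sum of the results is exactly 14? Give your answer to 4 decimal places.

0.0029

There are 12^5 = 248832 equally likely outcomes.
The number of ordered 5-tuples from {1,…,12} summing to 14 is 715.
P(sum = 14) = 715/248832 ≈ 0.0029.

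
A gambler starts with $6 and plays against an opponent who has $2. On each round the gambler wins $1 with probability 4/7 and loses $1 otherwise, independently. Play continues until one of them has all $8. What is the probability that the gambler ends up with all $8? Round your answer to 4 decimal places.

Let r = q/p = (3/7)/(4/7) = 3/4. The recurrence P(i) = p·P(i+1) + q·P(i−1) with P(0)=0, P(8)=1 gives P(i) = (1 − r^i)/(1 − r^8).
P(6) = (1 − (3/4)^6) / (1 − (3/4)^8) = 7696/8425 ≈ 0.9135.

0.9135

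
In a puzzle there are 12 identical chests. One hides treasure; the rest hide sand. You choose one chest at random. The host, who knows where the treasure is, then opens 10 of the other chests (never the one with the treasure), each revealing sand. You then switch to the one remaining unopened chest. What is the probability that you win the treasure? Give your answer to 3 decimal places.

0.917

Your original chest holds the treasure with probability 1/12, so the other 11 collectively hold it with probability 11/12.
The host can always find 10 empty chests to open, so the reveals don't change that 11/12; it is now spread over the 1 remaining unopened chest.
P(win by switching) = (11/12) · (1/1) = 11/12 ≈ 0.917.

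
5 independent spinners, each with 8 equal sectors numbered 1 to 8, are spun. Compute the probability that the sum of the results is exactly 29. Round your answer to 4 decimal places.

0.0363

There are 8^5 = 32768 equally likely outcomes.
The number of ordered 5-tuples from {1,…,8} summing to 29 is 1190.
P(sum = 29) = 1190/32768 = 595/16384 ≈ 0.0363.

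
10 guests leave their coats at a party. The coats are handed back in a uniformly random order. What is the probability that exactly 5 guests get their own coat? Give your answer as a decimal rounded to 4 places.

Choose which 5 of the 10 are fixed: C(10,5) = 252 ways.
The remaining 5 must have no fixed point: D(5) = 44.
P = 252·44/3628800 = 11/3600 ≈ 0.0031.

0.0031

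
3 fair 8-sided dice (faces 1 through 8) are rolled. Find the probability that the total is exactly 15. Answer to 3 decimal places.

0.090

There are 8^3 = 512 equally likely outcomes.
The number of ordered 3-tuples from {1,…,8} summing to 15 is 46.
P(sum = 15) = 46/512 = 23/256 ≈ 0.090.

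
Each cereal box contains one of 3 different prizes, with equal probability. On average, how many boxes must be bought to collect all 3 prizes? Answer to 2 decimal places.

5.50

After i distinct types are collected, each trial gives a new one with probability (3−i)/3, so the expected wait for the next new type is 3/(3−i).
E = 3/3 + 3/2 + 3/1 = 11/2 ≈ 5.50.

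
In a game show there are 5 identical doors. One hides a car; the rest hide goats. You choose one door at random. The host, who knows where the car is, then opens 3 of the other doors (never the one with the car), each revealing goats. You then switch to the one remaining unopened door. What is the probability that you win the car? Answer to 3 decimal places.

Your original door holds the car with probability 1/5, so the other 4 collectively hold it with probability 4/5.
The host can always find 3 empty doors to open, so the reveals don't change that 4/5; it is now spread over the 1 remaining unopened door.
P(win by switching) = (4/5) · (1/1) = 4/5 ≈ 0.800.

0.800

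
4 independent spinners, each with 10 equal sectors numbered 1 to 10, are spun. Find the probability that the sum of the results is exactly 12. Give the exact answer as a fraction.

There are 10^4 = 10000 equally likely outcomes.
The number of ordered 4-tuples from {1,…,10} summing to 12 is 165.
P(sum = 12) = 165/10000 = 33/2000.

33/2000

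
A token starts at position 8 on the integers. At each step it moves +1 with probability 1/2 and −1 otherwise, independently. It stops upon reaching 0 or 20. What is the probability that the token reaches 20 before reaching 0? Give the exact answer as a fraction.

With a fair step, P(i) = ½P(i−1) + ½P(i+1) with P(0)=0, P(20)=1 has the linear solution P(i) = i/20.
P(8) = 8/20 = 2/5.

2/5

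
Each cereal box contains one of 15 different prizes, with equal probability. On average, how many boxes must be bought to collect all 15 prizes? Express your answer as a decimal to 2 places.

After i distinct types are collected, each trial gives a new one with probability (15−i)/15, so the expected wait for the next new type is 15/(15−i).
E = 15/15 + 15/14 + 15/13 + 15/12 + 15/11 + 15/10 + 15/9 + 15/8 + 15/7 + 15/6 + 15/5 + 15/4 + 15/3 + 15/2 + 15/1 = 1195757/24024 ≈ 49.77.

49.77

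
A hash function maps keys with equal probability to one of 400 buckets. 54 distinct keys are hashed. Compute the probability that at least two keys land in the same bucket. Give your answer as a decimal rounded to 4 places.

0.9764

It's easier to compute the probability that all 54 are distinct.
P(all distinct) = 400/400 · 399/400 · ··· · 347/400 ≈ 0.0236.
So the probability of at least one match is 1 − 0.0236 = 0.9764.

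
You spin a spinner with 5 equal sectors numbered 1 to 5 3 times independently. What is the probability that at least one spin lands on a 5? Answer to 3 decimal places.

P(no spin lands on a 5) = (4/5)^3 ≈ 0.512.
P(at least one) = 1 − 0.512 = 0.488.

0.488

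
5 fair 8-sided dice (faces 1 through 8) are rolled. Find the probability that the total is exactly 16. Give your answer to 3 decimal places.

There are 8^5 = 32768 equally likely outcomes.
The number of ordered 5-tuples from {1,…,8} summing to 16 is 1190.
P(sum = 16) = 1190/32768 = 595/16384 ≈ 0.036.

0.036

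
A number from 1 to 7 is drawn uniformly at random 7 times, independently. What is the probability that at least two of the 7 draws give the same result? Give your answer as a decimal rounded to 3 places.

P(all 7 different) = 7/7 · 6/7 · ··· · 1/7 ≈ 0.006.
P(at least two equal) = 1 − 0.006 = 0.994.

0.994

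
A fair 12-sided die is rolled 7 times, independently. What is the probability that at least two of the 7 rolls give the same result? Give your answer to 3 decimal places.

0.889

P(all 7 different) = 12/12 · 11/12 · ··· · 6/12 ≈ 0.111.
P(at least two equal) = 1 − 0.111 = 0.889.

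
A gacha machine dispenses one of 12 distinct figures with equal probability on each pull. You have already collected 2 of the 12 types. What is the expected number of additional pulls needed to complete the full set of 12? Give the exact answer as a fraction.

7381/210

Starting from 2 distinct types, each trial gives a new one with probability (12−i)/12 when i types are held, so the wait for the next new type is 12/(12−i).
E = 12/10 + 12/9 + 12/8 + 12/7 + 12/6 + 12/5 + 12/4 + 12/3 + 12/2 + 12/1 = 7381/210.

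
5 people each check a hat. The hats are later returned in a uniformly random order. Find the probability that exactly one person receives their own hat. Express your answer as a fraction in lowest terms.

3/8

Choose which one is fixed: C(5,1) = 5 ways.
The remaining 4 must have no fixed point: D(4) = 9.
P = 5·9/120 = 3/8.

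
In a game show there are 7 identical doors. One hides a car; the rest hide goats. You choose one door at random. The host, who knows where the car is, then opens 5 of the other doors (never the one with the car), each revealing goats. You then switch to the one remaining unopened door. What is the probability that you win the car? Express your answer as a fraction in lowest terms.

6/7

Your original door holds the car with probability 1/7, so the other 6 collectively hold it with probability 6/7.
The host can always find 5 empty doors to open, so the reveals don't change that 6/7; it is now spread over the 1 remaining unopened door.
P(win by switching) = (6/7) · (1/1) = 6/7.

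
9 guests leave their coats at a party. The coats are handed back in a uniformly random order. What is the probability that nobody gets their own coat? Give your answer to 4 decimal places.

This is the derangement probability: permutations of 9 with no fixed point.
D(9) = 9! · (1 − 1/1! + 1/2! − ··· + (−1)^9/9!) = 133496.
P = 133496/362880 = 16687/45360 ≈ 0.3679.

0.3679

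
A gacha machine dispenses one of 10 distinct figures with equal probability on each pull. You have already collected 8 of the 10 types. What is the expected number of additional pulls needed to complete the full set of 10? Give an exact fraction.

Starting from 8 distinct types, each trial gives a new one with probability (10−i)/10 when i types are held, so the wait for the next new type is 10/(10−i).
E = 10/2 + 10/1 = 15.

15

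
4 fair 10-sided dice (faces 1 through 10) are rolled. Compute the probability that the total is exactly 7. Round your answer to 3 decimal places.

0.002

There are 10^4 = 10000 equally likely outcomes.
The number of ordered 4-tuples from {1,…,10} summing to 7 is 20.
P(sum = 7) = 20/10000 = 1/500 ≈ 0.002.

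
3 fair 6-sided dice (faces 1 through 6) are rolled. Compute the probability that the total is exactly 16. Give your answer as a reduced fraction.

There are 6^3 = 216 equally likely outcomes.
The number of ordered 3-tuples from {1,…,6} summing to 16 is 6.
P(sum = 16) = 6/216 = 1/36.

1/36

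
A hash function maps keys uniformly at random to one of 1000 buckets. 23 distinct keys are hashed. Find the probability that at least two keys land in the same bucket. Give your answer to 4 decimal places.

It's easier to compute the probability that all 23 are distinct.
P(all distinct) = 1000/1000 · 999/1000 · ··· · 978/1000 ≈ 0.7750.
So the probability of at least one match is 1 − 0.7750 = 0.2250.

0.2250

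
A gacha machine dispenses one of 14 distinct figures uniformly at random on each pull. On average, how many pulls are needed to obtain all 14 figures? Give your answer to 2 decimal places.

After i distinct types are collected, each trial gives a new one with probability (14−i)/14, so the expected wait for the next new type is 14/(14−i).
E = 14/14 + 14/13 + 14/12 + 14/11 + 14/10 + 14/9 + 14/8 + 14/7 + 14/6 + 14/5 + 14/4 + 14/3 + 14/2 + 14/1 = 1171733/25740 ≈ 45.52.

45.52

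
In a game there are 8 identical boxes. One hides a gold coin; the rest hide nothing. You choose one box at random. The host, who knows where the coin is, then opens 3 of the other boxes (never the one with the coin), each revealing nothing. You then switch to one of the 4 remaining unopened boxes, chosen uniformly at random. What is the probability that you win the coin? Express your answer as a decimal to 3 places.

0.219

Your original box holds the coin with probability 1/8, so the other 7 collectively hold it with probability 7/8.
The host can always find 3 empty boxes to open, so the reveals don't change that 7/8; it is now spread over the 4 remaining unopened boxes.
P(win by switching) = (7/8) · (1/4) = 7/32 ≈ 0.219.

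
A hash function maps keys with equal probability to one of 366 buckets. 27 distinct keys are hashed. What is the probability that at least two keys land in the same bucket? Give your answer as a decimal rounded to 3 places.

It's easier to compute the probability that all 27 are distinct.
P(all distinct) = 366/366 · 365/366 · ··· · 340/366 ≈ 0.374.
So the probability of at least one match is 1 − 0.374 = 0.626.

0.626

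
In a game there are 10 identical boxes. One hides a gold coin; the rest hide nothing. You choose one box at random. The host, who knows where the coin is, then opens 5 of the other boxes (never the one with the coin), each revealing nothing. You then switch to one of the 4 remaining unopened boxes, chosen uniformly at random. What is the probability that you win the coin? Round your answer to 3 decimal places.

0.225

Your original box holds the coin with probability 1/10, so the other 9 collectively hold it with probability 9/10.
The host can always find 5 empty boxes to open, so the reveals don't change that 9/10; it is now spread over the 4 remaining unopened boxes.
P(win by switching) = (9/10) · (1/4) = 9/40 ≈ 0.225.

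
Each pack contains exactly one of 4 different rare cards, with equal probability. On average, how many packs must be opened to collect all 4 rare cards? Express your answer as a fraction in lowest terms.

25/3

After i distinct types are collected, each trial gives a new one with probability (4−i)/4, so the expected wait for the next new type is 4/(4−i).
E = 4/4 + 4/3 + 4/2 + 4/1 = 25/3.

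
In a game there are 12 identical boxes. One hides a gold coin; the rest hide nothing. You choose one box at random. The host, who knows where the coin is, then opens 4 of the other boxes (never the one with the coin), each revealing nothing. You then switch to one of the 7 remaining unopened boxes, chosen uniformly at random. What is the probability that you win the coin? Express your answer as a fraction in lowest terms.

11/84

Your original box holds the coin with probability 1/12, so the other 11 collectively hold it with probability 11/12.
The host can always find 4 empty boxes to open, so the reveals don't change that 11/12; it is now spread over the 7 remaining unopened boxes.
P(win by switching) = (11/12) · (1/7) = 11/84.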